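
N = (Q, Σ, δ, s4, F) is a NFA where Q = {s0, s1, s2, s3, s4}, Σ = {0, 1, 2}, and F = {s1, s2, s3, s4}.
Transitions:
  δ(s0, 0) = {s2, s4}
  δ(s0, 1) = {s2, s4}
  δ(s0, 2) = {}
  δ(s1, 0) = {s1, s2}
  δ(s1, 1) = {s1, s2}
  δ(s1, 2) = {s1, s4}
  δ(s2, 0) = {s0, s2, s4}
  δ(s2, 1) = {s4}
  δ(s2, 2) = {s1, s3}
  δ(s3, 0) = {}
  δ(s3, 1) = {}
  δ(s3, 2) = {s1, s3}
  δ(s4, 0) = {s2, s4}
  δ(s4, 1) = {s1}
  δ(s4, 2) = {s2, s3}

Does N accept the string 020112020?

Start: {s4}
read 0: {s2, s4}
read 2: {s1, s2, s3}
read 0: {s0, s1, s2, s4}
read 1: {s1, s2, s4}
read 1: {s1, s2, s4}
read 2: {s1, s2, s3, s4}
read 0: {s0, s1, s2, s4}
read 2: {s1, s2, s3, s4}
read 0: {s0, s1, s2, s4}
Reachable ∩ accepting = {s1, s2, s4} — nonempty.

accepted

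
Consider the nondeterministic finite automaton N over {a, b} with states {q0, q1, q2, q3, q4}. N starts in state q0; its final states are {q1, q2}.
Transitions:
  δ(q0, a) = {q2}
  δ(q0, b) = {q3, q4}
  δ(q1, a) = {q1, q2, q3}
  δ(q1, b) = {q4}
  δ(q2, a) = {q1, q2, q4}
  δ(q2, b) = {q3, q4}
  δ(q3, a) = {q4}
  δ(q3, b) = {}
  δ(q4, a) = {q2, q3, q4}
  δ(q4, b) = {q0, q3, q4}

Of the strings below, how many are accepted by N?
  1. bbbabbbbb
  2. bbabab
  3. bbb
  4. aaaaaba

1

bbbabbbbb: rejected
bbabab: rejected
bbb: rejected
aaaaaba: accepted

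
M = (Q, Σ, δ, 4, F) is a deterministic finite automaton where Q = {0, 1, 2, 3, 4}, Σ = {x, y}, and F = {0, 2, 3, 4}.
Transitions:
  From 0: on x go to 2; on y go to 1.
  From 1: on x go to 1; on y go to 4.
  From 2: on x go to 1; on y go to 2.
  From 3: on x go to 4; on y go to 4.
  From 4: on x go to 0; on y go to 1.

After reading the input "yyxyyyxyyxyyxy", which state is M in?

4

4 --y--> 1
1 --y--> 4
4 --x--> 0
0 --y--> 1
1 --y--> 4
4 --y--> 1
1 --x--> 1
1 --y--> 4
4 --y--> 1
1 --x--> 1
1 --y--> 4
4 --y--> 1
1 --x--> 1
1 --y--> 4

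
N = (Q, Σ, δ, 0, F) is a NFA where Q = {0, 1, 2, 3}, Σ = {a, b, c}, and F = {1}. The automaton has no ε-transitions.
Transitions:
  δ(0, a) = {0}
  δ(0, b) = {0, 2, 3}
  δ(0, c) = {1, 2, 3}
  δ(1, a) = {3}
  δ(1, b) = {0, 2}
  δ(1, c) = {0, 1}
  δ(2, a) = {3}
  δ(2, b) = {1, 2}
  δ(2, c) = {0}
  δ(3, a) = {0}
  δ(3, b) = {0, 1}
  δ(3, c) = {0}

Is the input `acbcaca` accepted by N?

rejected

Start: {0}
read a: {0}
read c: {1, 2, 3}
read b: {0, 1, 2}
read c: {0, 1, 2, 3}
read a: {0, 3}
read c: {0, 1, 2, 3}
read a: {0, 3}
Reachable ∩ accepting = {} — empty.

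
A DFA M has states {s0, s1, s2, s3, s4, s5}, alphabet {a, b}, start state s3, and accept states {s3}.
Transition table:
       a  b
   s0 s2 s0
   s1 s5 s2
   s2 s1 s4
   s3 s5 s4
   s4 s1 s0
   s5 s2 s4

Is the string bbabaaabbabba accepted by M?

rejected

s3 --b--> s4
s4 --b--> s0
s0 --a--> s2
s2 --b--> s4
s4 --a--> s1
s1 --a--> s5
s5 --a--> s2
s2 --b--> s4
s4 --b--> s0
s0 --a--> s2
s2 --b--> s4
s4 --b--> s0
s0 --a--> s2
End in state s2, which is not an accepting state.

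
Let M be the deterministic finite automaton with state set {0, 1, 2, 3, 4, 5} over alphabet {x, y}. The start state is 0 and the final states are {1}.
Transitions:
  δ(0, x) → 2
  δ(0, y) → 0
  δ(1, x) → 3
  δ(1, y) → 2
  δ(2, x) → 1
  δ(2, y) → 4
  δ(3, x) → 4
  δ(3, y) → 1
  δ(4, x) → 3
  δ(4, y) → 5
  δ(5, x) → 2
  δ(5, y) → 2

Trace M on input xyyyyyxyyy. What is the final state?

0 --x--> 2
2 --y--> 4
4 --y--> 5
5 --y--> 2
2 --y--> 4
4 --y--> 5
5 --x--> 2
2 --y--> 4
4 --y--> 5
5 --y--> 2

2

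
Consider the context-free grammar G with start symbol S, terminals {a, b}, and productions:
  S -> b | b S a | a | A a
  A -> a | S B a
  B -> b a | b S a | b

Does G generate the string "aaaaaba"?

no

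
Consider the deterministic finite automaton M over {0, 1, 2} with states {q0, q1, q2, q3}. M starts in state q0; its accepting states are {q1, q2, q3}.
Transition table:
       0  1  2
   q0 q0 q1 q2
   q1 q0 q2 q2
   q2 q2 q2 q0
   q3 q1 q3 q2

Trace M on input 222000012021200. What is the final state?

q0

q0 --2--> q2
q2 --2--> q0
q0 --2--> q2
q2 --0--> q2
q2 --0--> q2
q2 --0--> q2
q2 --0--> q2
q2 --1--> q2
q2 --2--> q0
q0 --0--> q0
q0 --2--> q2
q2 --1--> q2
q2 --2--> q0
q0 --0--> q0
q0 --0--> q0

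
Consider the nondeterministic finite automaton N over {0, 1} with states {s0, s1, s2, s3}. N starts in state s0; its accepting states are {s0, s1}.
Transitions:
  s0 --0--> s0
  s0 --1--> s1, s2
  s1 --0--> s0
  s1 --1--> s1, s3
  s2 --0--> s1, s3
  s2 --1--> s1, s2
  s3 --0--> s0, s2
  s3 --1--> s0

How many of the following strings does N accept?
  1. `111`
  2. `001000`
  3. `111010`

3

`111`: accepted
`001000`: accepted
`111010`: accepted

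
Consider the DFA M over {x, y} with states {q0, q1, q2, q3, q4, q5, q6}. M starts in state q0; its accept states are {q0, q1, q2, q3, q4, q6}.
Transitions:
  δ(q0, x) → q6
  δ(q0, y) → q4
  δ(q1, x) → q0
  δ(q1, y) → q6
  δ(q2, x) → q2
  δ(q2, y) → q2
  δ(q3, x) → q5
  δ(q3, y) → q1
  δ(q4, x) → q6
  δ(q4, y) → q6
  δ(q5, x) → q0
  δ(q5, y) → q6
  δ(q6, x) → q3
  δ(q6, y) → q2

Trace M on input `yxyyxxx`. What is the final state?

q0 --y--> q4
q4 --x--> q6
q6 --y--> q2
q2 --y--> q2
q2 --x--> q2
q2 --x--> q2
q2 --x--> q2

q2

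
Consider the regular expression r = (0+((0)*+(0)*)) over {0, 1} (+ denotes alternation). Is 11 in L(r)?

no

Neither 0 nor ((0)*+(0)*) matches 11.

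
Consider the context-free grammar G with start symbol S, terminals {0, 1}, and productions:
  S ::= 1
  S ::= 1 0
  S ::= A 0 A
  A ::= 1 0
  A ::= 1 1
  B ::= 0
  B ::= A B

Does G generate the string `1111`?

no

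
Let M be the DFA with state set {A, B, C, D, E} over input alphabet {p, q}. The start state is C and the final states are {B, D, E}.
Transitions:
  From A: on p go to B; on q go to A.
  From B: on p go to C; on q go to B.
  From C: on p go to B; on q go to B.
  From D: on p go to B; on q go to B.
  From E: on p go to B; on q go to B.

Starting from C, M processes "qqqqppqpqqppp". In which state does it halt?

C

C --q--> B
B --q--> B
B --q--> B
B --q--> B
B --p--> C
C --p--> B
B --q--> B
B --p--> C
C --q--> B
B --q--> B
B --p--> C
C --p--> B
B --p--> C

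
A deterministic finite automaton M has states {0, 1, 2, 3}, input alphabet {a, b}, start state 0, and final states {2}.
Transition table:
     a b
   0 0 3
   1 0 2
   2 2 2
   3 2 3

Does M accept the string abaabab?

0 --a--> 0
0 --b--> 3
3 --a--> 2
2 --a--> 2
2 --b--> 2
2 --a--> 2
2 --b--> 2
End in state 2, which is an accepting state.

accepted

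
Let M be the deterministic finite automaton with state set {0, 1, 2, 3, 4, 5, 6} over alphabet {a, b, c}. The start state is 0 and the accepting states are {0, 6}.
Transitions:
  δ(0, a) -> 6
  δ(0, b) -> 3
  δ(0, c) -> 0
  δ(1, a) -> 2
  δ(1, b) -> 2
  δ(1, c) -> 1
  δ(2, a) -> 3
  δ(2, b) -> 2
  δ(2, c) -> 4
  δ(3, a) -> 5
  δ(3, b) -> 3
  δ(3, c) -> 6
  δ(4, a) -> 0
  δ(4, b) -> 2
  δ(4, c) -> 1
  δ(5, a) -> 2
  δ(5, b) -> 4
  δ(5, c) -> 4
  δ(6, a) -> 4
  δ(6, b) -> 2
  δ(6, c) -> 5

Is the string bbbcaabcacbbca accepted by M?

0 --b--> 3
3 --b--> 3
3 --b--> 3
3 --c--> 6
6 --a--> 4
4 --a--> 0
0 --b--> 3
3 --c--> 6
6 --a--> 4
4 --c--> 1
1 --b--> 2
2 --b--> 2
2 --c--> 4
4 --a--> 0
End in state 0, which is an accepting state.

accepted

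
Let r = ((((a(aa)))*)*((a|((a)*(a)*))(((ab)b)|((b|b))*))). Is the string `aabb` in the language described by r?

yes

Split as ε·aabb: (((a(aa)))*)* matches ε and ((a|((a)*(a)*))(((ab)b)|((b|b))*)) matches aabb.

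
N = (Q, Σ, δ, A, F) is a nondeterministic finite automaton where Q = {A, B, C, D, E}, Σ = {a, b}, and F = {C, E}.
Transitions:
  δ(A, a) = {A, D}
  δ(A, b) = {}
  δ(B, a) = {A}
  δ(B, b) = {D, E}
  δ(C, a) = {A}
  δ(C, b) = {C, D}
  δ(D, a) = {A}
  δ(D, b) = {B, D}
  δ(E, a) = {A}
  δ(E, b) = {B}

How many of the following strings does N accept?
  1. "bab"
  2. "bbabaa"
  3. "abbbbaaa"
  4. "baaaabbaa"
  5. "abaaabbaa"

0

"bab": rejected
"bbabaa": rejected
"abbbbaaa": rejected
"baaaabbaa": rejected
"abaaabbaa": rejected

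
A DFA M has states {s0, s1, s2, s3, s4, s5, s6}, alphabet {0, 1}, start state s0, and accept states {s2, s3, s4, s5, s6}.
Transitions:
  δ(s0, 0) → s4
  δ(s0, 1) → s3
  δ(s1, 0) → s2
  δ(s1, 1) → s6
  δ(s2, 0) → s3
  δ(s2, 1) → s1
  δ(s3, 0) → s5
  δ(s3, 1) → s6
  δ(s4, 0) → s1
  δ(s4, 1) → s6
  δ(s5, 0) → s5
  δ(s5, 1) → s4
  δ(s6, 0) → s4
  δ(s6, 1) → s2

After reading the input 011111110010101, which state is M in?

s6

s0 --0--> s4
s4 --1--> s6
s6 --1--> s2
s2 --1--> s1
s1 --1--> s6
s6 --1--> s2
s2 --1--> s1
s1 --1--> s6
s6 --0--> s4
s4 --0--> s1
s1 --1--> s6
s6 --0--> s4
s4 --1--> s6
s6 --0--> s4
s4 --1--> s6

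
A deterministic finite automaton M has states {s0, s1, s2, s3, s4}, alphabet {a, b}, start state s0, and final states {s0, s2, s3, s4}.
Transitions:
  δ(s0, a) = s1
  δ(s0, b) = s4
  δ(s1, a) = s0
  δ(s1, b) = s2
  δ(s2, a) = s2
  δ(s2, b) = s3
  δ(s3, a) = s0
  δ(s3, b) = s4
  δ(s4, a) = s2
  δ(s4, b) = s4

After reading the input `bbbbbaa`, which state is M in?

s2

s0 --b--> s4
s4 --b--> s4
s4 --b--> s4
s4 --b--> s4
s4 --b--> s4
s4 --a--> s2
s2 --a--> s2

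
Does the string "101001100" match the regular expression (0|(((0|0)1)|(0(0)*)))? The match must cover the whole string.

no

Neither 0 nor (((0|0)1)|(0(0)*)) matches 101001100.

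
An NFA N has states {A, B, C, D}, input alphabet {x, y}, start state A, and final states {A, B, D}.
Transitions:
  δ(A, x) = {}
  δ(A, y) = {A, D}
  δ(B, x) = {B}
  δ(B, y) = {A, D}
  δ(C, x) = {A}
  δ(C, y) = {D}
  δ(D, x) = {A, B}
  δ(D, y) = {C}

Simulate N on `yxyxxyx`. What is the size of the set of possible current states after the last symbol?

Start: {A}
read y: {A, D}
read x: {A, B}
read y: {A, D}
read x: {A, B}
read x: {B}
read y: {A, D}
read x: {A, B}
Final reachable set {A, B} has 2 states.

2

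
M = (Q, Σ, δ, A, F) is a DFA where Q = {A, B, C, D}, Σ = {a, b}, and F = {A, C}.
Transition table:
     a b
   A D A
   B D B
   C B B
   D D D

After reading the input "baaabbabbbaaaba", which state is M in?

D

A --b--> A
A --a--> D
D --a--> D
D --a--> D
D --b--> D
D --b--> D
D --a--> D
D --b--> D
D --b--> D
D --b--> D
D --a--> D
D --a--> D
D --a--> D
D --b--> D
D --a--> D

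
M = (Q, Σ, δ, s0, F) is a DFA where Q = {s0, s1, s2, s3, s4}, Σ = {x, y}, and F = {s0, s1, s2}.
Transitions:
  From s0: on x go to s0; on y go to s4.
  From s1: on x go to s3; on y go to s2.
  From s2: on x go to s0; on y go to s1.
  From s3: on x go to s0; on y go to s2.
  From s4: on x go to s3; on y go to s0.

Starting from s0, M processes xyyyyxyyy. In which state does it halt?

s0 --x--> s0
s0 --y--> s4
s4 --y--> s0
s0 --y--> s4
s4 --y--> s0
s0 --x--> s0
s0 --y--> s4
s4 --y--> s0
s0 --y--> s4

s4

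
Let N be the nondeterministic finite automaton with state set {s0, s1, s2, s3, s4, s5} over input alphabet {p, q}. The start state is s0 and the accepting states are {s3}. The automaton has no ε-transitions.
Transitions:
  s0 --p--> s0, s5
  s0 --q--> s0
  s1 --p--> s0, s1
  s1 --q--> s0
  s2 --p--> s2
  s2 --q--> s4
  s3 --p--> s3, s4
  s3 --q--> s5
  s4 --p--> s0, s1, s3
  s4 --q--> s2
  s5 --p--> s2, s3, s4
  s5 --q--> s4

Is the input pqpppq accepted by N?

rejected

Start: {s0}
read p: {s0, s5}
read q: {s0, s4}
read p: {s0, s1, s3, s5}
read p: {s0, s1, s2, s3, s4, s5}
read p: {s0, s1, s2, s3, s4, s5}
read q: {s0, s2, s4, s5}
Reachable ∩ accepting = {} — empty.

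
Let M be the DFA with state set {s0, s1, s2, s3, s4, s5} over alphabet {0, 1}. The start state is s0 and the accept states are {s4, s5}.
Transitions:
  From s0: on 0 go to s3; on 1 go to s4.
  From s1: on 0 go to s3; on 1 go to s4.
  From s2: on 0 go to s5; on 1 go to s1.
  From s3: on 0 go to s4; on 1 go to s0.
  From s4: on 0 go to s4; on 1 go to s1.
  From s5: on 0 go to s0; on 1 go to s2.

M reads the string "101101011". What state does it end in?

s0 --1--> s4
s4 --0--> s4
s4 --1--> s1
s1 --1--> s4
s4 --0--> s4
s4 --1--> s1
s1 --0--> s3
s3 --1--> s0
s0 --1--> s4

s4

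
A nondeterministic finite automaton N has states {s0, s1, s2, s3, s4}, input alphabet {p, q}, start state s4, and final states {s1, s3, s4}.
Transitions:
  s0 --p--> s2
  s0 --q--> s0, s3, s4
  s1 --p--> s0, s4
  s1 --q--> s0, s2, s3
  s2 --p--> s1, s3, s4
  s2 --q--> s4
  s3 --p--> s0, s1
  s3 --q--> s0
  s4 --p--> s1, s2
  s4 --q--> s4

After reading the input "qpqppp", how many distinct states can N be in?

Start: {s4}
read q: {s4}
read p: {s1, s2}
read q: {s0, s2, s3, s4}
read p: {s0, s1, s2, s3, s4}
read p: {s0, s1, s2, s3, s4}
read p: {s0, s1, s2, s3, s4}
Final reachable set {s0, s1, s2, s3, s4} has 5 states.

5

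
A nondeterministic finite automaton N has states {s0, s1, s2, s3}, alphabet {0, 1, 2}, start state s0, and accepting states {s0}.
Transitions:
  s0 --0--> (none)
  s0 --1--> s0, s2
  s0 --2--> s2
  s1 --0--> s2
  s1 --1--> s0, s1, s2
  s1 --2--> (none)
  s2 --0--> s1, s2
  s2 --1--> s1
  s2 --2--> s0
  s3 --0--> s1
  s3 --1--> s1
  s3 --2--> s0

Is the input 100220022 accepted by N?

Start: {s0}
read 1: {s0, s2}
read 0: {s1, s2}
read 0: {s1, s2}
read 2: {s0}
read 2: {s2}
read 0: {s1, s2}
read 0: {s1, s2}
read 2: {s0}
read 2: {s2}
Reachable ∩ accepting = {} — empty.

rejected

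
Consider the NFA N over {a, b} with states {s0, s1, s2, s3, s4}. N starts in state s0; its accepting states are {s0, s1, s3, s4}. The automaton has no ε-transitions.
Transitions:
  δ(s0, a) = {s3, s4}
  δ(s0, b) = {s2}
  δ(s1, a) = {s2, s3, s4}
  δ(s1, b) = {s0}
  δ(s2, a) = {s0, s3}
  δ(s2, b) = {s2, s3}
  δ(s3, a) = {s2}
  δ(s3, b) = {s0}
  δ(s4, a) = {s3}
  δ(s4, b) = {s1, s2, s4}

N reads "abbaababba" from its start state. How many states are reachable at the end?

Start: {s0}
read a: {s3, s4}
read b: {s0, s1, s2, s4}
read b: {s0, s1, s2, s3, s4}
read a: {s0, s2, s3, s4}
read a: {s0, s2, s3, s4}
read b: {s0, s1, s2, s3, s4}
read a: {s0, s2, s3, s4}
read b: {s0, s1, s2, s3, s4}
read b: {s0, s1, s2, s3, s4}
read a: {s0, s2, s3, s4}
Final reachable set {s0, s2, s3, s4} has 4 states.

4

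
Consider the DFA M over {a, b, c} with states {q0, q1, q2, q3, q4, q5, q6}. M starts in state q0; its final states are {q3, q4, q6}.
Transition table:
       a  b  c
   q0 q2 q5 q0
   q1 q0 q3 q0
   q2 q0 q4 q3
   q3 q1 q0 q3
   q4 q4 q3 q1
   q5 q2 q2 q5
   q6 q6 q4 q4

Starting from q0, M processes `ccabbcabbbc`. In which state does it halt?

q0 --c--> q0
q0 --c--> q0
q0 --a--> q2
q2 --b--> q4
q4 --b--> q3
q3 --c--> q3
q3 --a--> q1
q1 --b--> q3
q3 --b--> q0
q0 --b--> q5
q5 --c--> q5

q5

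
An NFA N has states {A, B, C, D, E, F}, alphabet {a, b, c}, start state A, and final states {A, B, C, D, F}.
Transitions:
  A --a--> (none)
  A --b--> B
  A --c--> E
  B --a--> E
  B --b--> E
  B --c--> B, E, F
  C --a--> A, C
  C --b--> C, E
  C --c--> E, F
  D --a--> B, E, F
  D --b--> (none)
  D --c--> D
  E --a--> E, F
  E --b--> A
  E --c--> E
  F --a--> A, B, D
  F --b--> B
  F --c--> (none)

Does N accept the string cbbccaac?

Start: {A}
read c: {E}
read b: {A}
read b: {B}
read c: {B, E, F}
read c: {B, E, F}
read a: {A, B, D, E, F}
read a: {A, B, D, E, F}
read c: {B, D, E, F}
Reachable ∩ accepting = {B, D, F} — nonempty.

accepted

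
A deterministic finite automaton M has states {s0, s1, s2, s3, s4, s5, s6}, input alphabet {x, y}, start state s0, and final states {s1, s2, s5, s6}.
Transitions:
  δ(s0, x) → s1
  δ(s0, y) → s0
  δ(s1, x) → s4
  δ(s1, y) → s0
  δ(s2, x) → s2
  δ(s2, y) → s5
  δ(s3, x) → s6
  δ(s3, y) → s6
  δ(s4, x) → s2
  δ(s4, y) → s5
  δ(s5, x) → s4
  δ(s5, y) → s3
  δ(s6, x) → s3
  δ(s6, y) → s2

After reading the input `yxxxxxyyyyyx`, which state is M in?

s0 --y--> s0
s0 --x--> s1
s1 --x--> s4
s4 --x--> s2
s2 --x--> s2
s2 --x--> s2
s2 --y--> s5
s5 --y--> s3
s3 --y--> s6
s6 --y--> s2
s2 --y--> s5
s5 --x--> s4

s4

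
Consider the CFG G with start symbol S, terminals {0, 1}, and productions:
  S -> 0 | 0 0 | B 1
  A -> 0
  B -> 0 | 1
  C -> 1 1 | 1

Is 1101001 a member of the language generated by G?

no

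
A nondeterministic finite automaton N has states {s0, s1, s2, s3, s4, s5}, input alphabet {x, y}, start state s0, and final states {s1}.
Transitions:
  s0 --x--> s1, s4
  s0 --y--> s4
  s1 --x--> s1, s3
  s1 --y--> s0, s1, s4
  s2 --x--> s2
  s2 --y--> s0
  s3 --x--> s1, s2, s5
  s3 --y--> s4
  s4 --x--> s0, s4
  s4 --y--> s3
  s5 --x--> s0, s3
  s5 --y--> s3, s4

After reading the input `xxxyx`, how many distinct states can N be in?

Start: {s0}
read x: {s1, s4}
read x: {s0, s1, s3, s4}
read x: {s0, s1, s2, s3, s4, s5}
read y: {s0, s1, s3, s4}
read x: {s0, s1, s2, s3, s4, s5}
Final reachable set {s0, s1, s2, s3, s4, s5} has 6 states.

6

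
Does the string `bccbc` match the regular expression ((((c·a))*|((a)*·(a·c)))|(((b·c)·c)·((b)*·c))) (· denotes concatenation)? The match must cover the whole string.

The right alternative (((b·c)·c)·((b)*·c)) matches bccbc.

yes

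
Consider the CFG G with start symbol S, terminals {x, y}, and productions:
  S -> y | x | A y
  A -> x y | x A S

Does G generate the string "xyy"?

S ⇒ Ay ⇒ xyy

yes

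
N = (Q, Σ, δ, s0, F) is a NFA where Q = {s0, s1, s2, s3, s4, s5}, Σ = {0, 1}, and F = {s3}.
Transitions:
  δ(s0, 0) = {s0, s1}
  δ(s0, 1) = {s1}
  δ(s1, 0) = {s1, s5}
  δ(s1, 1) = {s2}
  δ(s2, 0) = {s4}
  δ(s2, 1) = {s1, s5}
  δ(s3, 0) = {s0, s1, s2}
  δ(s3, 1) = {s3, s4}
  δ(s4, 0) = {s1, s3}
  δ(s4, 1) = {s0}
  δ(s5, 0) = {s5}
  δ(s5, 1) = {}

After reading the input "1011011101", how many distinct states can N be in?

1

Start: {s0}
read 1: {s1}
read 0: {s1, s5}
read 1: {s2}
read 1: {s1, s5}
read 0: {s1, s5}
read 1: {s2}
read 1: {s1, s5}
read 1: {s2}
read 0: {s4}
read 1: {s0}
Final reachable set {s0} has 1 state.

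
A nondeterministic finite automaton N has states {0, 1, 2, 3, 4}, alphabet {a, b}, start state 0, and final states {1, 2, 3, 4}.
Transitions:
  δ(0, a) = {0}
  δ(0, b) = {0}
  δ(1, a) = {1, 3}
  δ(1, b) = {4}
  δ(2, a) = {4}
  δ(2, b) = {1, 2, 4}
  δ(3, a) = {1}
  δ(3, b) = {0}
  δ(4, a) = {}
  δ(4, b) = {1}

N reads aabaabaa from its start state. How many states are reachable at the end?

1

Start: {0}
read a: {0}
read a: {0}
read b: {0}
read a: {0}
read a: {0}
read b: {0}
read a: {0}
read a: {0}
Final reachable set {0} has 1 state.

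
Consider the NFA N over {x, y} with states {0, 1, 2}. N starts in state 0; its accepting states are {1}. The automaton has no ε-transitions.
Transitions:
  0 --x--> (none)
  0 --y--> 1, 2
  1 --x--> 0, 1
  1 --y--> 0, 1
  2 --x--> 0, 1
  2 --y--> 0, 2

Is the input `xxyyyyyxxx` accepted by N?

rejected

Start: {0}
read x: {}
The reachable set is empty and stays empty for the remaining 9 symbols.
Reachable ∩ accepting = {} — empty.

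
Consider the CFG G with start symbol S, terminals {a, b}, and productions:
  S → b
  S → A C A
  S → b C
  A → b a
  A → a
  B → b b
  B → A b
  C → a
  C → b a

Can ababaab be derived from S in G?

no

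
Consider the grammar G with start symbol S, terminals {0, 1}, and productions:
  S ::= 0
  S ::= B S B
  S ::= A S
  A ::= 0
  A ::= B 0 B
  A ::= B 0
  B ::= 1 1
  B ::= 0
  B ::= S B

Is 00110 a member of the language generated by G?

S ⇒ AS ⇒ B0BS ⇒ 00BS ⇒ 0011S ⇒ 00110

yes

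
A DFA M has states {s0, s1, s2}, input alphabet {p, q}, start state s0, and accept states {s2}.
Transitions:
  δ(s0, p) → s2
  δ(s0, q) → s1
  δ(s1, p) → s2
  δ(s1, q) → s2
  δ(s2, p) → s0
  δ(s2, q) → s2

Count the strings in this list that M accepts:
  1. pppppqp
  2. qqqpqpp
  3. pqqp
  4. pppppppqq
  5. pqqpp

pppppqp: rejected
qqqpqpp: rejected
pqqp: rejected
pppppppqq: accepted
pqqpp: accepted

2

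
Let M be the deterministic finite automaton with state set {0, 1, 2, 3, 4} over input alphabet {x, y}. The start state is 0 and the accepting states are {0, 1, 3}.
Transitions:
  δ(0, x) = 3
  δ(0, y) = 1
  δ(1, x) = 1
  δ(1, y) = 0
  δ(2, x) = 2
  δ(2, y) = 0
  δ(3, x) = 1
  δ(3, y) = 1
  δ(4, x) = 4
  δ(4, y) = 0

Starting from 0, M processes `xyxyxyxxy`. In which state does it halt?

0

0 --x--> 3
3 --y--> 1
1 --x--> 1
1 --y--> 0
0 --x--> 3
3 --y--> 1
1 --x--> 1
1 --x--> 1
1 --y--> 0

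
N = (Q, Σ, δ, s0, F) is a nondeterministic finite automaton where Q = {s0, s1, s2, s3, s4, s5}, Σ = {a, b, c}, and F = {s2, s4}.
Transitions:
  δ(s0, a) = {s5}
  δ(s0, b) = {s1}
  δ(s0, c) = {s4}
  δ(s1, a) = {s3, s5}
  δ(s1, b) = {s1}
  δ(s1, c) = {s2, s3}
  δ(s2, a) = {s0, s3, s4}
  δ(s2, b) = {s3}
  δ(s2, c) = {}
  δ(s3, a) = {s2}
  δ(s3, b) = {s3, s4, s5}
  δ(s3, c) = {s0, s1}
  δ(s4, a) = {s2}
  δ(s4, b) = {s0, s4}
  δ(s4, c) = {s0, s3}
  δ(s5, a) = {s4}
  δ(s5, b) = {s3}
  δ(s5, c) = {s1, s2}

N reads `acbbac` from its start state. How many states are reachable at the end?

4

Start: {s0}
read a: {s5}
read c: {s1, s2}
read b: {s1, s3}
read b: {s1, s3, s4, s5}
read a: {s2, s3, s4, s5}
read c: {s0, s1, s2, s3}
Final reachable set {s0, s1, s2, s3} has 4 states.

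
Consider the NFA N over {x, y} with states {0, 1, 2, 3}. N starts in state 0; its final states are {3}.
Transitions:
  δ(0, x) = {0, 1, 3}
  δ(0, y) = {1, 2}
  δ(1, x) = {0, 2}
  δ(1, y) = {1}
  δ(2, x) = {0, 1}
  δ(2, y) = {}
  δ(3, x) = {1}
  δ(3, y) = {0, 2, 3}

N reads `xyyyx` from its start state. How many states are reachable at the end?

4

Start: {0}
read x: {0, 1, 3}
read y: {0, 1, 2, 3}
read y: {0, 1, 2, 3}
read y: {0, 1, 2, 3}
read x: {0, 1, 2, 3}
Final reachable set {0, 1, 2, 3} has 4 states.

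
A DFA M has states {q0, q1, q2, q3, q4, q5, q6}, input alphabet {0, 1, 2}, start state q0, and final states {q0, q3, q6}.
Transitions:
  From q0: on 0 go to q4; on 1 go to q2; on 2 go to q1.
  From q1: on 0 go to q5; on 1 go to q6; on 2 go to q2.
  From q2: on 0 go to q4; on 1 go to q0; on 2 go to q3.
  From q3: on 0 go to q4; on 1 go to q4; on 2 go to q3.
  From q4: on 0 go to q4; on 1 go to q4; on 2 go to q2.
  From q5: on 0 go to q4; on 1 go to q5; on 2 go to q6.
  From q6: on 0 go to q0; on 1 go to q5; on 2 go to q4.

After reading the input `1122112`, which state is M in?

q0 --1--> q2
q2 --1--> q0
q0 --2--> q1
q1 --2--> q2
q2 --1--> q0
q0 --1--> q2
q2 --2--> q3

q3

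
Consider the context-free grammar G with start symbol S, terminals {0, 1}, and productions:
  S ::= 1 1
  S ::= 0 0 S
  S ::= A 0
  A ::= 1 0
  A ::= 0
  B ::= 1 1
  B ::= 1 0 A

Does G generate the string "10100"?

no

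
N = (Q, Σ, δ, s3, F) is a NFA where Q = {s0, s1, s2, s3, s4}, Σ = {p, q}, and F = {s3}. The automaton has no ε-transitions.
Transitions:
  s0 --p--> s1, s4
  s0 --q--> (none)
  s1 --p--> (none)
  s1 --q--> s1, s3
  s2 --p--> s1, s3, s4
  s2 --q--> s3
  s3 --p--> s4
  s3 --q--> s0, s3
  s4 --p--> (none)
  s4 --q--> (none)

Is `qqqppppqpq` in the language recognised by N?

Start: {s3}
read q: {s0, s3}
read q: {s0, s3}
read q: {s0, s3}
read p: {s1, s4}
read p: {}
The reachable set is empty and stays empty for the remaining 5 symbols.
Reachable ∩ accepting = {} — empty.

rejected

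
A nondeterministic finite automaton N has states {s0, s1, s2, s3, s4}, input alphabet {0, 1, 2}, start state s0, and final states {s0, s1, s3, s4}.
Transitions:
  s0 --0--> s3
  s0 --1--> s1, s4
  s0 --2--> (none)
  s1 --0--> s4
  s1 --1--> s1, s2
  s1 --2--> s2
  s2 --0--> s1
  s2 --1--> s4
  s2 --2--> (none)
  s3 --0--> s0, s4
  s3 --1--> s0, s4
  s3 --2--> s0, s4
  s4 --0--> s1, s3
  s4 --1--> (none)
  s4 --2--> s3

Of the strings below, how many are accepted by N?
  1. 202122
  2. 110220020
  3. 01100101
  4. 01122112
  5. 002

202122: rejected
110220020: accepted
01100101: accepted
01122112: rejected
002: accepted

3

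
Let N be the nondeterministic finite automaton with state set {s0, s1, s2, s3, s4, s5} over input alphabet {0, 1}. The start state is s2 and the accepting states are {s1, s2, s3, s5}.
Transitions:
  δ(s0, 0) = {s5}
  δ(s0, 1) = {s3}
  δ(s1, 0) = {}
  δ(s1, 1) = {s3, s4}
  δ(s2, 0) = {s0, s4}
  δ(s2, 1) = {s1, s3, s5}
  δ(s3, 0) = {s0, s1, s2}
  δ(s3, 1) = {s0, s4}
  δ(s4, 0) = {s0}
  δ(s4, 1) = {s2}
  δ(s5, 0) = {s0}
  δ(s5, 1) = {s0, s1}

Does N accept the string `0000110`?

Start: {s2}
read 0: {s0, s4}
read 0: {s0, s5}
read 0: {s0, s5}
read 0: {s0, s5}
read 1: {s0, s1, s3}
read 1: {s0, s3, s4}
read 0: {s0, s1, s2, s5}
Reachable ∩ accepting = {s1, s2, s5} — nonempty.

accepted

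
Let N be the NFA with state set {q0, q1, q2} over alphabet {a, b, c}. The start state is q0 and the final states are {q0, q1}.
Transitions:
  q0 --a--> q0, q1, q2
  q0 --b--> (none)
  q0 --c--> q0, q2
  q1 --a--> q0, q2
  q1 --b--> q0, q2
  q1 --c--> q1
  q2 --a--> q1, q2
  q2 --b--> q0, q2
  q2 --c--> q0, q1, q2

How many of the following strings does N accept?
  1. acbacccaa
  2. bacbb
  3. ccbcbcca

acbacccaa: accepted
bacbb: rejected
ccbcbcca: accepted

2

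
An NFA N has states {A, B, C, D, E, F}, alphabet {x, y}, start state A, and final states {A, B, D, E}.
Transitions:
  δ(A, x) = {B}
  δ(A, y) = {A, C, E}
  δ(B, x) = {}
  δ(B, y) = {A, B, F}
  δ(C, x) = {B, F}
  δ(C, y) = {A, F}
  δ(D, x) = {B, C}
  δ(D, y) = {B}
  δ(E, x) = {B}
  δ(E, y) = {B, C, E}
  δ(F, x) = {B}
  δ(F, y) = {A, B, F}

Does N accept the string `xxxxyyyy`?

rejected

Start: {A}
read x: {B}
read x: {}
The reachable set is empty and stays empty for the remaining 6 symbols.
Reachable ∩ accepting = {} — empty.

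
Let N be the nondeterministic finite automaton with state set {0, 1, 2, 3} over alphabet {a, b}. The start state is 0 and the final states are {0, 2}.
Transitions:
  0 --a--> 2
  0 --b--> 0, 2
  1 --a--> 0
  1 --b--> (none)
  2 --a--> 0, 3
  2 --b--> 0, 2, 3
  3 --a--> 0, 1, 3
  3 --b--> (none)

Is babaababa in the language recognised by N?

Start: {0}
read b: {0, 2}
read a: {0, 2, 3}
read b: {0, 2, 3}
read a: {0, 1, 2, 3}
read a: {0, 1, 2, 3}
read b: {0, 2, 3}
read a: {0, 1, 2, 3}
read b: {0, 2, 3}
read a: {0, 1, 2, 3}
Reachable ∩ accepting = {0, 2} — nonempty.

accepted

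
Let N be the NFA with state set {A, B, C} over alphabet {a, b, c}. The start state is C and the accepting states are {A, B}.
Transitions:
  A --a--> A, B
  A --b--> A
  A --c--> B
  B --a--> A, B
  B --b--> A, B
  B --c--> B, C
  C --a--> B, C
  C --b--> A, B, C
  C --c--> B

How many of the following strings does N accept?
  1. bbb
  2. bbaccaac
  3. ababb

bbb: accepted
bbaccaac: accepted
ababb: accepted

3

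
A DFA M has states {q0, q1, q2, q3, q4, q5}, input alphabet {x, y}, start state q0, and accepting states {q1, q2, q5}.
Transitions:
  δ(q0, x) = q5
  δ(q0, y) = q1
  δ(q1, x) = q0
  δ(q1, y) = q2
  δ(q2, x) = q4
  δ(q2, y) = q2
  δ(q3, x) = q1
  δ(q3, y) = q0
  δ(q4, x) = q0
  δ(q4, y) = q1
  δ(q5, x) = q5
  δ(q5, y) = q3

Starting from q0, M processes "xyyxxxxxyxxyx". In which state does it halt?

q0 --x--> q5
q5 --y--> q3
q3 --y--> q0
q0 --x--> q5
q5 --x--> q5
q5 --x--> q5
q5 --x--> q5
q5 --x--> q5
q5 --y--> q3
q3 --x--> q1
q1 --x--> q0
q0 --y--> q1
q1 --x--> q0

q0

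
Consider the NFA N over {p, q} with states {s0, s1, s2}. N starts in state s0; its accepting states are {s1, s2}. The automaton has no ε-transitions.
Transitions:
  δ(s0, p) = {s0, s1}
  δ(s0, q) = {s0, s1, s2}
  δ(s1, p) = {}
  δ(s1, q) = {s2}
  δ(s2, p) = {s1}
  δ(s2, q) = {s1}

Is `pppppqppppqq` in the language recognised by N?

accepted

Start: {s0}
read p: {s0, s1}
read p: {s0, s1}
read p: {s0, s1}
read p: {s0, s1}
read p: {s0, s1}
read q: {s0, s1, s2}
read p: {s0, s1}
read p: {s0, s1}
read p: {s0, s1}
read p: {s0, s1}
read q: {s0, s1, s2}
read q: {s0, s1, s2}
Reachable ∩ accepting = {s1, s2} — nonempty.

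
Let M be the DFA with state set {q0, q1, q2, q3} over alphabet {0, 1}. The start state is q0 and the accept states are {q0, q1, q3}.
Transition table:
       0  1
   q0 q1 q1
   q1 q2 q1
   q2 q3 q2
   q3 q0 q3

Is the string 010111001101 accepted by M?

q0 --0--> q1
q1 --1--> q1
q1 --0--> q2
q2 --1--> q2
q2 --1--> q2
q2 --1--> q2
q2 --0--> q3
q3 --0--> q0
q0 --1--> q1
q1 --1--> q1
q1 --0--> q2
q2 --1--> q2
End in state q2, which is not an accepting state.

rejected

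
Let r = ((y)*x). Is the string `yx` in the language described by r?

Split as y·x: (y)* matches y and x matches x.

yes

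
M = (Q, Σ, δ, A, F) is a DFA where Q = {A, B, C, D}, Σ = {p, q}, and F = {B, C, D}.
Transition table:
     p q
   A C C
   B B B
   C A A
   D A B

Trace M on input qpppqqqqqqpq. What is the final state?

A --q--> C
C --p--> A
A --p--> C
C --p--> A
A --q--> C
C --q--> A
A --q--> C
C --q--> A
A --q--> C
C --q--> A
A --p--> C
C --q--> A

A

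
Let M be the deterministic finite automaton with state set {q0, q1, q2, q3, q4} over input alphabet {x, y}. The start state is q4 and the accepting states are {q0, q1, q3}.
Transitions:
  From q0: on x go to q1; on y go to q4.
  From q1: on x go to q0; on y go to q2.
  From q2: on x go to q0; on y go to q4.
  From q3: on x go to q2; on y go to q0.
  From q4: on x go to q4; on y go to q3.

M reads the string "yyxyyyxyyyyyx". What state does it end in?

q4 --y--> q3
q3 --y--> q0
q0 --x--> q1
q1 --y--> q2
q2 --y--> q4
q4 --y--> q3
q3 --x--> q2
q2 --y--> q4
q4 --y--> q3
q3 --y--> q0
q0 --y--> q4
q4 --y--> q3
q3 --x--> q2

q2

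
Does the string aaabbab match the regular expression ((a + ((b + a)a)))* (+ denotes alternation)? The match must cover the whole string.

no

aaabbab cannot be split into zero or more pieces each matching (a+((b+a)a)).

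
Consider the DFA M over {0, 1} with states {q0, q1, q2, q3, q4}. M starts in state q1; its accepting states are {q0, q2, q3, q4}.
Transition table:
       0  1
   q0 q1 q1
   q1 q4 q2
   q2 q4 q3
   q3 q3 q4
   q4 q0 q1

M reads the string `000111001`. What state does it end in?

q2

q1 --0--> q4
q4 --0--> q0
q0 --0--> q1
q1 --1--> q2
q2 --1--> q3
q3 --1--> q4
q4 --0--> q0
q0 --0--> q1
q1 --1--> q2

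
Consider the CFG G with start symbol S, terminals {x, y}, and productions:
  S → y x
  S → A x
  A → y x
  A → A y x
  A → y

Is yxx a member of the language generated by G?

S ⇒ Ax ⇒ yxx

yes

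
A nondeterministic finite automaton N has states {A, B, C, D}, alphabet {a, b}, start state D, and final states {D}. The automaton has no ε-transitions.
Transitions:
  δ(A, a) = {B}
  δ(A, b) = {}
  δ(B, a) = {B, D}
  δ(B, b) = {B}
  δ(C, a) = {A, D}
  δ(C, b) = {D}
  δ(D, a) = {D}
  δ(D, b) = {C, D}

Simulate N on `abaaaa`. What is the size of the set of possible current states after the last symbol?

Start: {D}
read a: {D}
read b: {C, D}
read a: {A, D}
read a: {B, D}
read a: {B, D}
read a: {B, D}
Final reachable set {B, D} has 2 states.

2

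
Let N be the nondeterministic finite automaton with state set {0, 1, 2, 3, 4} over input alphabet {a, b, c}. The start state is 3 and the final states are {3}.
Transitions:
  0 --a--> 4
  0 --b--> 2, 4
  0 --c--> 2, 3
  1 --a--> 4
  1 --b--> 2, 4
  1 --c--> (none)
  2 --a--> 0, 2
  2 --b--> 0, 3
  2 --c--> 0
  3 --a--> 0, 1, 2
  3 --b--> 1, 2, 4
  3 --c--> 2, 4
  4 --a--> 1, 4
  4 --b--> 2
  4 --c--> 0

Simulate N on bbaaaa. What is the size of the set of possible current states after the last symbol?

4

Start: {3}
read b: {1, 2, 4}
read b: {0, 2, 3, 4}
read a: {0, 1, 2, 4}
read a: {0, 1, 2, 4}
read a: {0, 1, 2, 4}
read a: {0, 1, 2, 4}
Final reachable set {0, 1, 2, 4} has 4 states.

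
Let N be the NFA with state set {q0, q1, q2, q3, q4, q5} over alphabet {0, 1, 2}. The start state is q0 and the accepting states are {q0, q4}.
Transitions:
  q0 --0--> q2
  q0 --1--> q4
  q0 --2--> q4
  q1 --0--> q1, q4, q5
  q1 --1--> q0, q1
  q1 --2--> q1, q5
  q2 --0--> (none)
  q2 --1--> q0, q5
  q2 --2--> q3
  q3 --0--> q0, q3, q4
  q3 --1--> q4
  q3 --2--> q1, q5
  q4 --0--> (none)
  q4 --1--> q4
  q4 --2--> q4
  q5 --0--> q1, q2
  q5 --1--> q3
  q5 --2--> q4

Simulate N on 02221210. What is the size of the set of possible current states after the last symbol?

6

Start: {q0}
read 0: {q2}
read 2: {q3}
read 2: {q1, q5}
read 2: {q1, q4, q5}
read 1: {q0, q1, q3, q4}
read 2: {q1, q4, q5}
read 1: {q0, q1, q3, q4}
read 0: {q0, q1, q2, q3, q4, q5}
Final reachable set {q0, q1, q2, q3, q4, q5} has 6 states.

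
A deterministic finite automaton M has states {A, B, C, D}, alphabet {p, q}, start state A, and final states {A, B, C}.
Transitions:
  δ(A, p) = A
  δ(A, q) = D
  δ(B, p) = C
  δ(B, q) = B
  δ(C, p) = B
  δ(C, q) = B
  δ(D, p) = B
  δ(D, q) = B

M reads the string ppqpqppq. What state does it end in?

A --p--> A
A --p--> A
A --q--> D
D --p--> B
B --q--> B
B --p--> C
C --p--> B
B --q--> B

B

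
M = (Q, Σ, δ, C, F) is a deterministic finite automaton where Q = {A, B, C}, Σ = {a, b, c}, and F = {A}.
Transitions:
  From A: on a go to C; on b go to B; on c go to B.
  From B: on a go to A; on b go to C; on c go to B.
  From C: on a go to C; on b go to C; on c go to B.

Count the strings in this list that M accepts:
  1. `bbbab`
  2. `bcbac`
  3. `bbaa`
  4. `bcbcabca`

`bbbab`: rejected
`bcbac`: rejected
`bbaa`: rejected
`bcbcabca`: accepted

1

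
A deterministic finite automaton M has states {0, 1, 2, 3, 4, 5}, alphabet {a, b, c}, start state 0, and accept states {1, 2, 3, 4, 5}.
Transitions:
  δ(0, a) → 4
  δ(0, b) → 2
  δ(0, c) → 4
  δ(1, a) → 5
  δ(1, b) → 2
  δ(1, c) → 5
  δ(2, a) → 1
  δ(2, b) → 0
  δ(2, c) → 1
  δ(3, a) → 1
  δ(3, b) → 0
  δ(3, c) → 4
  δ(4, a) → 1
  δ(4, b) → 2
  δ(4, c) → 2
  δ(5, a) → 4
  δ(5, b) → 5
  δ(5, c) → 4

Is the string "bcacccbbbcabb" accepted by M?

accepted

0 --b--> 2
2 --c--> 1
1 --a--> 5
5 --c--> 4
4 --c--> 2
2 --c--> 1
1 --b--> 2
2 --b--> 0
0 --b--> 2
2 --c--> 1
1 --a--> 5
5 --b--> 5
5 --b--> 5
End in state 5, which is an accepting state.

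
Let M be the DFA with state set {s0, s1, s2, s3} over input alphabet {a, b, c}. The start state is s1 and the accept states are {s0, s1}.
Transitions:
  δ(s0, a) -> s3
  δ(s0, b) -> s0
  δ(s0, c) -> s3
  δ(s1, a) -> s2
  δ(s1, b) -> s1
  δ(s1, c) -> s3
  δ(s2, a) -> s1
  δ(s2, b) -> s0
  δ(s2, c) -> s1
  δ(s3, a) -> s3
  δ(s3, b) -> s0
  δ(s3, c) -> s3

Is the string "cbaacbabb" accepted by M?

accepted

s1 --c--> s3
s3 --b--> s0
s0 --a--> s3
s3 --a--> s3
s3 --c--> s3
s3 --b--> s0
s0 --a--> s3
s3 --b--> s0
s0 --b--> s0
End in state s0, which is an accepting state.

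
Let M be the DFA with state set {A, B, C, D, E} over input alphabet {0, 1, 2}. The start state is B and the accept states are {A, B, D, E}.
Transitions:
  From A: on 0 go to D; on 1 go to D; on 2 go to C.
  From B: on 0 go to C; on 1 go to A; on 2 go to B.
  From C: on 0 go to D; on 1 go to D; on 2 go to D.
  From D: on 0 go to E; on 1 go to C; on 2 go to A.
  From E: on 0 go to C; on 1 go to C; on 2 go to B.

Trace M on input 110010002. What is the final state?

B --1--> A
A --1--> D
D --0--> E
E --0--> C
C --1--> D
D --0--> E
E --0--> C
C --0--> D
D --2--> A

A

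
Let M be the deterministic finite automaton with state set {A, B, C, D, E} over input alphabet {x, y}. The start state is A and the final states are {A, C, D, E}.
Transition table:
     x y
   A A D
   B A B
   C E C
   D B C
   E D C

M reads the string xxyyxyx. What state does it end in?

E

A --x--> A
A --x--> A
A --y--> D
D --y--> C
C --x--> E
E --y--> C
C --x--> E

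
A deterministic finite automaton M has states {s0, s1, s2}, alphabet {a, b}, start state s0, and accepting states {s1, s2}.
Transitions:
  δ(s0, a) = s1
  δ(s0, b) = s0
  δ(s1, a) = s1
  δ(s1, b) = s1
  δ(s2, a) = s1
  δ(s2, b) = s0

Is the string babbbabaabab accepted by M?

s0 --b--> s0
s0 --a--> s1
s1 --b--> s1
s1 --b--> s1
s1 --b--> s1
s1 --a--> s1
s1 --b--> s1
s1 --a--> s1
s1 --a--> s1
s1 --b--> s1
s1 --a--> s1
s1 --b--> s1
End in state s1, which is an accepting state.

accepted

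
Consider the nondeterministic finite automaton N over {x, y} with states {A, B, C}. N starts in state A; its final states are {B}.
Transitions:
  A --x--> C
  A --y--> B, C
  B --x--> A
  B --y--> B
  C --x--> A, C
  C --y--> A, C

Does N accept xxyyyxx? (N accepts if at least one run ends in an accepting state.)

rejected

Start: {A}
read x: {C}
read x: {A, C}
read y: {A, B, C}
read y: {A, B, C}
read y: {A, B, C}
read x: {A, C}
read x: {A, C}
Reachable ∩ accepting = {} — empty.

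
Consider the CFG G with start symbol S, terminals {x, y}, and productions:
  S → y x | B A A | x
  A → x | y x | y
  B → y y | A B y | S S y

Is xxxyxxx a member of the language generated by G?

no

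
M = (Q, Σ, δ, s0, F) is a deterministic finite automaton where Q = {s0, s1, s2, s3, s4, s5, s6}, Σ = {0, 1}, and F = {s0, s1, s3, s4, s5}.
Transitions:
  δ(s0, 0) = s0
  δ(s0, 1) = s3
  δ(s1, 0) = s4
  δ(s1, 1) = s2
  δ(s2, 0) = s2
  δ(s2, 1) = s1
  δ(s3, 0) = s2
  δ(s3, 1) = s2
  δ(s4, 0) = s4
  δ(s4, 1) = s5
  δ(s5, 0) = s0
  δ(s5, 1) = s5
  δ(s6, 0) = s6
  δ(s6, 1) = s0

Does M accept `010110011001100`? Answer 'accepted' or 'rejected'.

rejected

s0 --0--> s0
s0 --1--> s3
s3 --0--> s2
s2 --1--> s1
s1 --1--> s2
s2 --0--> s2
s2 --0--> s2
s2 --1--> s1
s1 --1--> s2
s2 --0--> s2
s2 --0--> s2
s2 --1--> s1
s1 --1--> s2
s2 --0--> s2
s2 --0--> s2
End in state s2, which is not an accepting state.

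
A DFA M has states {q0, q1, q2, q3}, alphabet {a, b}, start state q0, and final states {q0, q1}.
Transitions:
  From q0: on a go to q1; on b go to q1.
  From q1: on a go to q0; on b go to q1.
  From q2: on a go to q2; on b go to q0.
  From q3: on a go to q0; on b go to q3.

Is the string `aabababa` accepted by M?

accepted

q0 --a--> q1
q1 --a--> q0
q0 --b--> q1
q1 --a--> q0
q0 --b--> q1
q1 --a--> q0
q0 --b--> q1
q1 --a--> q0
End in state q0, which is an accepting state.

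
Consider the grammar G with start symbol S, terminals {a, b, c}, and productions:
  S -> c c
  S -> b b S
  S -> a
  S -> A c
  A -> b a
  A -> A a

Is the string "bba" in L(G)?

S ⇒ bbS ⇒ bba

yes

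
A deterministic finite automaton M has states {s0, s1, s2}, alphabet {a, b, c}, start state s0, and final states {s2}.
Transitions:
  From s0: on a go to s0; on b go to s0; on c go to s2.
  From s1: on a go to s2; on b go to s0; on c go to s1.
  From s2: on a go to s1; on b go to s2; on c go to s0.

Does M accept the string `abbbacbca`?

rejected

s0 --a--> s0
s0 --b--> s0
s0 --b--> s0
s0 --b--> s0
s0 --a--> s0
s0 --c--> s2
s2 --b--> s2
s2 --c--> s0
s0 --a--> s0
End in state s0, which is not an accepting state.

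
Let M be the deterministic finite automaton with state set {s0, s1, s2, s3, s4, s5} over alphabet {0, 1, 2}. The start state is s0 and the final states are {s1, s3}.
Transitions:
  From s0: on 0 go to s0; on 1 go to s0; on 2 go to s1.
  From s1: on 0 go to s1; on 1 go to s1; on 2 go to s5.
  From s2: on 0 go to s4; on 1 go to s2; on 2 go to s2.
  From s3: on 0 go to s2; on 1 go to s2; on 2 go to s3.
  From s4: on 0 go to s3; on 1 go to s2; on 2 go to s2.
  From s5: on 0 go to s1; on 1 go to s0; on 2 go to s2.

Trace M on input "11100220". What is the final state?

s0 --1--> s0
s0 --1--> s0
s0 --1--> s0
s0 --0--> s0
s0 --0--> s0
s0 --2--> s1
s1 --2--> s5
s5 --0--> s1

s1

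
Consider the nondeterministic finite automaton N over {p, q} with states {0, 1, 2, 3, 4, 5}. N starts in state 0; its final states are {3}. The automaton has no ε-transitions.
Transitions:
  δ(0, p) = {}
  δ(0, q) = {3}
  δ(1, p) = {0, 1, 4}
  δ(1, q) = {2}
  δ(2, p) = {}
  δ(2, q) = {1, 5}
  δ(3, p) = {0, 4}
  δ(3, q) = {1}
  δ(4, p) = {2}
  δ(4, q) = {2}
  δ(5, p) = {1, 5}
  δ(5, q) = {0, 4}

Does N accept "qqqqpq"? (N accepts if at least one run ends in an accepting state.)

accepted

Start: {0}
read q: {3}
read q: {1}
read q: {2}
read q: {1, 5}
read p: {0, 1, 4, 5}
read q: {0, 2, 3, 4}
Reachable ∩ accepting = {3} — nonempty.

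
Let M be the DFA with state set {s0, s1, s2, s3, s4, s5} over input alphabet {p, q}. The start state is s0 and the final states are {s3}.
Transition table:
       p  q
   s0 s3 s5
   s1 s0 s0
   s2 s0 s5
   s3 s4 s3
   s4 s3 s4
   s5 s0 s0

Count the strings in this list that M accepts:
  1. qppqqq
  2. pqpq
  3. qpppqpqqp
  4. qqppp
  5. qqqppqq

qppqqq: accepted
pqpq: rejected
qpppqpqqp: rejected
qqppp: accepted
qqqppqq: accepted

3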